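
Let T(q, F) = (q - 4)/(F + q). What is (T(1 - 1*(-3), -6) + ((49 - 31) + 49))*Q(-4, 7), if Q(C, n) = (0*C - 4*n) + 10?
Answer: -1206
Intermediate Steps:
Q(C, n) = 10 - 4*n (Q(C, n) = (0 - 4*n) + 10 = -4*n + 10 = 10 - 4*n)
T(q, F) = (-4 + q)/(F + q)
(T(1 - 1*(-3), -6) + ((49 - 31) + 49))*Q(-4, 7) = ((-4 + (1 - 1*(-3)))/(-6 + (1 - 1*(-3))) + ((49 - 31) + 49))*(10 - 4*7) = ((-4 + (1 + 3))/(-6 + (1 + 3)) + (18 + 49))*(10 - 28) = ((-4 + 4)/(-6 + 4) + 67)*(-18) = (0/(-2) + 67)*(-18) = (-½*0 + 67)*(-18) = (0 + 67)*(-18) = 67*(-18) = -1206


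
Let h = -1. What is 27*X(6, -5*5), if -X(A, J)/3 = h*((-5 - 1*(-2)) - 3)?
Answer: -486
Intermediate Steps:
X(A, J) = -18 (X(A, J) = -(-3)*((-5 - 1*(-2)) - 3) = -(-3)*((-5 + 2) - 3) = -(-3)*(-3 - 3) = -(-3)*(-6) = -3*6 = -18)
27*X(6, -5*5) = 27*(-18) = -486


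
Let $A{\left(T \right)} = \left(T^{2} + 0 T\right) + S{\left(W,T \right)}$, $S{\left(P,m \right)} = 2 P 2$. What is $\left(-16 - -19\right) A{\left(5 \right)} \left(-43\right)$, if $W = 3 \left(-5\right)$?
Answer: $4515$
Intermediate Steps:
$W = -15$
$S{\left(P,m \right)} = 4 P$
$A{\left(T \right)} = -60 + T^{2}$ ($A{\left(T \right)} = \left(T^{2} + 0 T\right) + 4 \left(-15\right) = \left(T^{2} + 0\right) - 60 = T^{2} - 60 = -60 + T^{2}$)
$\left(-16 - -19\right) A{\left(5 \right)} \left(-43\right) = \left(-16 - -19\right) \left(-60 + 5^{2}\right) \left(-43\right) = \left(-16 + 19\right) \left(-60 + 25\right) \left(-43\right) = 3 \left(-35\right) \left(-43\right) = \left(-105\right) \left(-43\right) = 4515$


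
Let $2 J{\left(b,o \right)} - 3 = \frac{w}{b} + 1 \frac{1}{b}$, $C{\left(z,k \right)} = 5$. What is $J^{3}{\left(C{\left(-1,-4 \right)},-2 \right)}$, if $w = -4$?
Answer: $\frac{216}{125} \approx 1.728$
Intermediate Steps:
$J{\left(b,o \right)} = \frac{3}{2} - \frac{3}{2 b}$ ($J{\left(b,o \right)} = \frac{3}{2} + \frac{- \frac{4}{b} + 1 \frac{1}{b}}{2} = \frac{3}{2} + \frac{- \frac{4}{b} + \frac{1}{b}}{2} = \frac{3}{2} + \frac{\left(-3\right) \frac{1}{b}}{2} = \frac{3}{2} - \frac{3}{2 b}$)
$J^{3}{\left(C{\left(-1,-4 \right)},-2 \right)} = \left(\frac{3 \left(-1 + 5\right)}{2 \cdot 5}\right)^{3} = \left(\frac{3}{2} \cdot \frac{1}{5} \cdot 4\right)^{3} = \left(\frac{6}{5}\right)^{3} = \frac{216}{125}$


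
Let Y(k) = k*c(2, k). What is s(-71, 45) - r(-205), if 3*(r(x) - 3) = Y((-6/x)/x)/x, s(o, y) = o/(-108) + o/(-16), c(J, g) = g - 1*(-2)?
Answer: 327655745839109/156405871350000 ≈ 2.0949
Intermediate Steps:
c(J, g) = 2 + g (c(J, g) = g + 2 = 2 + g)
s(o, y) = -31*o/432 (s(o, y) = o*(-1/108) + o*(-1/16) = -o/108 - o/16 = -31*o/432)
Y(k) = k*(2 + k)
r(x) = 3 - 2*(2 - 6/x²)/x³ (r(x) = 3 + ((((-6/x)/x)*(2 + (-6/x)/x))/x)/3 = 3 + (((-6/x²)*(2 - 6/x²))/x)/3 = 3 + ((-6*(2 - 6/x²)/x²)/x)/3 = 3 + (-6*(2 - 6/x²)/x³)/3 = 3 - 2*(2 - 6/x²)/x³)
s(-71, 45) - r(-205) = -31/432*(-71) - (3 - 4/(-205)³ + 12/(-205)⁵) = 2201/432 - (3 - 4*(-1/8615125) + 12*(-1/362050628125)) = 2201/432 - (3 + 4/8615125 - 12/362050628125) = 2201/432 - 1*1086152052463/362050628125 = 2201/432 - 1086152052463/362050628125 = 327655745839109/156405871350000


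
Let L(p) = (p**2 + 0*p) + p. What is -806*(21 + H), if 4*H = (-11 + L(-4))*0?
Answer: -16926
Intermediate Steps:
L(p) = p + p**2 (L(p) = (p**2 + 0) + p = p**2 + p = p + p**2)
H = 0 (H = ((-11 - 4*(1 - 4))*0)/4 = ((-11 - 4*(-3))*0)/4 = ((-11 + 12)*0)/4 = (1*0)/4 = (1/4)*0 = 0)
-806*(21 + H) = -806*(21 + 0) = -806*21 = -16926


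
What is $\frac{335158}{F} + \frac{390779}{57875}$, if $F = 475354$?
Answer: $\frac{102577815008}{13755556375} \approx 7.4572$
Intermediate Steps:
$\frac{335158}{F} + \frac{390779}{57875} = \frac{335158}{475354} + \frac{390779}{57875} = 335158 \cdot \frac{1}{475354} + 390779 \cdot \frac{1}{57875} = \frac{167579}{237677} + \frac{390779}{57875} = \frac{102577815008}{13755556375}$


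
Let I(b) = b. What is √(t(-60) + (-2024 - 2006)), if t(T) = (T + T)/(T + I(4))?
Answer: I*√197365/7 ≈ 63.465*I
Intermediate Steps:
t(T) = 2*T/(4 + T) (t(T) = (T + T)/(T + 4) = (2*T)/(4 + T) = 2*T/(4 + T))
√(t(-60) + (-2024 - 2006)) = √(2*(-60)/(4 - 60) + (-2024 - 2006)) = √(2*(-60)/(-56) - 4030) = √(2*(-60)*(-1/56) - 4030) = √(15/7 - 4030) = √(-28195/7) = I*√197365/7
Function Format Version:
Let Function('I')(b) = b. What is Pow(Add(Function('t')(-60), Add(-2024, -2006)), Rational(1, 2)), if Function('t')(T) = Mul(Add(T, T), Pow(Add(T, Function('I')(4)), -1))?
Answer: Mul(Rational(1, 7), I, Pow(197365, Rational(1, 2))) ≈ Mul(63.465, I)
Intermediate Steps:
Function('t')(T) = Mul(2, T, Pow(Add(4, T), -1)) (Function('t')(T) = Mul(Add(T, T), Pow(Add(T, 4), -1)) = Mul(Mul(2, T), Pow(Add(4, T), -1)) = Mul(2, T, Pow(Add(4, T), -1)))
Pow(Add(Function('t')(-60), Add(-2024, -2006)), Rational(1, 2)) = Pow(Add(Mul(2, -60, Pow(Add(4, -60), -1)), Add(-2024, -2006)), Rational(1, 2)) = Pow(Add(Mul(2, -60, Pow(-56, -1)), -4030), Rational(1, 2)) = Pow(Add(Mul(2, -60, Rational(-1, 56)), -4030), Rational(1, 2)) = Pow(Add(Rational(15, 7), -4030), Rational(1, 2)) = Pow(Rational(-28195, 7), Rational(1, 2)) = Mul(Rational(1, 7), I, Pow(197365, Rational(1, 2)))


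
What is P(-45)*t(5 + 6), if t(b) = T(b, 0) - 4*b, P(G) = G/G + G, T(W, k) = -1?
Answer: 1980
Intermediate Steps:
P(G) = 1 + G
t(b) = -1 - 4*b
P(-45)*t(5 + 6) = (1 - 45)*(-1 - 4*(5 + 6)) = -44*(-1 - 4*11) = -44*(-1 - 44) = -44*(-45) = 1980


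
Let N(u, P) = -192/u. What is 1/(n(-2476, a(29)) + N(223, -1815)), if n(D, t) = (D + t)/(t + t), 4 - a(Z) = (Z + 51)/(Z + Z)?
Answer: -4237/2003066 ≈ -0.0021153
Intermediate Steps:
a(Z) = 4 - (51 + Z)/(2*Z) (a(Z) = 4 - (Z + 51)/(Z + Z) = 4 - (51 + Z)/(2*Z))
n(D, t) = (D + t)/(2*t) (n(D, t) = (D + t)/((2*t)) = (D + t)*(1/(2*t)) = (D + t)/(2*t))
1/(n(-2476, a(29)) + N(223, -1815)) = 1/((-2476 + (½)*(-51 + 7*29)/29)/(2*(((½)*(-51 + 7*29)/29))) - 192/223) = 1/((-2476 + (½)*(1/29)*(-51 + 203))/(2*(((½)*(1/29)*(-51 + 203)))) - 192*1/223) = 1/((-2476 + (½)*(1/29)*152)/(2*(((½)*(1/29)*152))) - 192/223) = 1/((-2476 + 76/29)/(2*(76/29)) - 192/223) = 1/((½)*(29/76)*(-71728/29) - 192/223) = 1/(-8966/19 - 192/223) = 1/(-2003066/4237) = -4237/2003066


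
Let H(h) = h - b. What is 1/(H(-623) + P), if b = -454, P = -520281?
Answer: -1/520450 ≈ -1.9214e-6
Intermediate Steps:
H(h) = 454 + h (H(h) = h - 1*(-454) = h + 454 = 454 + h)
1/(H(-623) + P) = 1/((454 - 623) - 520281) = 1/(-169 - 520281) = 1/(-520450) = -1/520450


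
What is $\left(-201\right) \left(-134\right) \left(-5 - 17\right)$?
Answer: $-592548$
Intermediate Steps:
$\left(-201\right) \left(-134\right) \left(-5 - 17\right) = 26934 \left(-5 - 17\right) = 26934 \left(-22\right) = -592548$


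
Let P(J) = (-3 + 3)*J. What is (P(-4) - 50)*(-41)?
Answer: 2050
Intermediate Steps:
P(J) = 0 (P(J) = 0*J = 0)
(P(-4) - 50)*(-41) = (0 - 50)*(-41) = -50*(-41) = 2050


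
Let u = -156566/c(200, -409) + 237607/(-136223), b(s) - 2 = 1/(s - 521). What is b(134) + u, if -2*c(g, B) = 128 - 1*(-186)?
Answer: 8255988910156/8276773257 ≈ 997.49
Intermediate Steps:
c(g, B) = -157 (c(g, B) = -(128 - 1*(-186))/2 = -(128 + 186)/2 = -1/2*314 = -157)
b(s) = 2 + 1/(-521 + s) (b(s) = 2 + 1/(s - 521) = 2 + 1/(-521 + s))
u = 21290585919/21387011 (u = -156566/(-157) + 237607/(-136223) = -156566*(-1/157) + 237607*(-1/136223) = 156566/157 - 237607/136223 = 21290585919/21387011 ≈ 995.49)
b(134) + u = (-1041 + 2*134)/(-521 + 134) + 21290585919/21387011 = (-1041 + 268)/(-387) + 21290585919/21387011 = -1/387*(-773) + 21290585919/21387011 = 773/387 + 21290585919/21387011 = 8255988910156/8276773257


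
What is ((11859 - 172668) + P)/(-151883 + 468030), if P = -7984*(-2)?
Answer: -144841/316147 ≈ -0.45814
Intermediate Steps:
P = 15968
((11859 - 172668) + P)/(-151883 + 468030) = ((11859 - 172668) + 15968)/(-151883 + 468030) = (-160809 + 15968)/316147 = -144841*1/316147 = -144841/316147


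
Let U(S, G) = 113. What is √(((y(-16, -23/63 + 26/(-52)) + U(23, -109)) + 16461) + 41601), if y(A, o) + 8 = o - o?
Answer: 3*√6463 ≈ 241.18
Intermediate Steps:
y(A, o) = -8 (y(A, o) = -8 + (o - o) = -8 + 0 = -8)
√(((y(-16, -23/63 + 26/(-52)) + U(23, -109)) + 16461) + 41601) = √(((-8 + 113) + 16461) + 41601) = √((105 + 16461) + 41601) = √(16566 + 41601) = √58167 = 3*√6463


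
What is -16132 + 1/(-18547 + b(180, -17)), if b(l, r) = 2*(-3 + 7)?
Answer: -299071149/18539 ≈ -16132.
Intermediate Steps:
b(l, r) = 8 (b(l, r) = 2*4 = 8)
-16132 + 1/(-18547 + b(180, -17)) = -16132 + 1/(-18547 + 8) = -16132 + 1/(-18539) = -16132 - 1/18539 = -299071149/18539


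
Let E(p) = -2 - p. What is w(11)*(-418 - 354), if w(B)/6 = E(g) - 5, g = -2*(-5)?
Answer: 78744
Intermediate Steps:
g = 10
w(B) = -102 (w(B) = 6*((-2 - 1*10) - 5) = 6*((-2 - 10) - 5) = 6*(-12 - 5) = 6*(-17) = -102)
w(11)*(-418 - 354) = -102*(-418 - 354) = -102*(-772) = 78744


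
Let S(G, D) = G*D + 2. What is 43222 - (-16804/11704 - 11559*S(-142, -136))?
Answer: 653357510849/2926 ≈ 2.2329e+8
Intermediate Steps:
S(G, D) = 2 + D*G (S(G, D) = D*G + 2 = 2 + D*G)
43222 - (-16804/11704 - 11559*S(-142, -136)) = 43222 - (-16804/11704 - 11559/(1/(2 - 136*(-142)))) = 43222 - (-16804*1/11704 - 11559/(1/(2 + 19312))) = 43222 - (-4201/2926 - 11559/(1/19314)) = 43222 - (-4201/2926 - 11559/1/19314) = 43222 - (-4201/2926 - 11559*19314) = 43222 - (-4201/2926 - 223250526) = 43222 - 1*(-653231043277/2926) = 43222 + 653231043277/2926 = 653357510849/2926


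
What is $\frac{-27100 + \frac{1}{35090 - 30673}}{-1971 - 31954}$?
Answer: $\frac{119700699}{149846725} \approx 0.79882$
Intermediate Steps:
$\frac{-27100 + \frac{1}{35090 - 30673}}{-1971 - 31954} = \frac{-27100 + \frac{1}{4417}}{-33925} = \left(-27100 + \frac{1}{4417}\right) \left(- \frac{1}{33925}\right) = \left(- \frac{119700699}{4417}\right) \left(- \frac{1}{33925}\right) = \frac{119700699}{149846725}$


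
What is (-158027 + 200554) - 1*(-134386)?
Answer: 176913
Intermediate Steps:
(-158027 + 200554) - 1*(-134386) = 42527 + 134386 = 176913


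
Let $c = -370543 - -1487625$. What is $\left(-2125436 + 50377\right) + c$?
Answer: $-957977$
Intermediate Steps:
$c = 1117082$ ($c = -370543 + 1487625 = 1117082$)
$\left(-2125436 + 50377\right) + c = \left(-2125436 + 50377\right) + 1117082 = -2075059 + 1117082 = -957977$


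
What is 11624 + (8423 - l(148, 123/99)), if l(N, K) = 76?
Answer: 19971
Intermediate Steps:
11624 + (8423 - l(148, 123/99)) = 11624 + (8423 - 1*76) = 11624 + (8423 - 76) = 11624 + 8347 = 19971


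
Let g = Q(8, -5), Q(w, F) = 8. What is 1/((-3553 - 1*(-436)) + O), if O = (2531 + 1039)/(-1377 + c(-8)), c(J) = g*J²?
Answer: -173/539955 ≈ -0.00032040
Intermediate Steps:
g = 8
c(J) = 8*J²
O = -714/173 (O = (2531 + 1039)/(-1377 + 8*(-8)²) = 3570/(-1377 + 8*64) = 3570/(-1377 + 512) = 3570/(-865) = 3570*(-1/865) = -714/173 ≈ -4.1272)
1/((-3553 - 1*(-436)) + O) = 1/((-3553 - 1*(-436)) - 714/173) = 1/((-3553 + 436) - 714/173) = 1/(-3117 - 714/173) = 1/(-539955/173) = -173/539955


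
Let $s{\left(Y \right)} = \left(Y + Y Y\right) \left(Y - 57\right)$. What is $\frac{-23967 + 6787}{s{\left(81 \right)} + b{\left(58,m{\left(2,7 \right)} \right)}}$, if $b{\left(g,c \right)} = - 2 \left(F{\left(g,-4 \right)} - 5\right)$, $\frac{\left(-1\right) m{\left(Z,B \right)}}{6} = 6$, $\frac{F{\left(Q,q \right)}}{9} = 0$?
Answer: $- \frac{8590}{79709} \approx -0.10777$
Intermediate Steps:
$F{\left(Q,q \right)} = 0$ ($F{\left(Q,q \right)} = 9 \cdot 0 = 0$)
$m{\left(Z,B \right)} = -36$ ($m{\left(Z,B \right)} = \left(-6\right) 6 = -36$)
$b{\left(g,c \right)} = 10$ ($b{\left(g,c \right)} = - 2 \left(0 - 5\right) = \left(-2\right) \left(-5\right) = 10$)
$s{\left(Y \right)} = \left(-57 + Y\right) \left(Y + Y^{2}\right)$ ($s{\left(Y \right)} = \left(Y + Y^{2}\right) \left(-57 + Y\right) = \left(-57 + Y\right) \left(Y + Y^{2}\right)$)
$\frac{-23967 + 6787}{s{\left(81 \right)} + b{\left(58,m{\left(2,7 \right)} \right)}} = \frac{-23967 + 6787}{81 \left(-57 + 81^{2} - 4536\right) + 10} = - \frac{17180}{81 \left(-57 + 6561 - 4536\right) + 10} = - \frac{17180}{81 \cdot 1968 + 10} = - \frac{17180}{159408 + 10} = - \frac{17180}{159418} = \left(-17180\right) \frac{1}{159418} = - \frac{8590}{79709}$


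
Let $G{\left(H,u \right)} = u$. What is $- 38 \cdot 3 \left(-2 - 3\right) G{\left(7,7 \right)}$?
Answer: $3990$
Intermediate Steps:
$- 38 \cdot 3 \left(-2 - 3\right) G{\left(7,7 \right)} = - 38 \cdot 3 \left(-2 - 3\right) 7 = - 38 \cdot 3 \left(-5\right) 7 = \left(-38\right) \left(-15\right) 7 = 570 \cdot 7 = 3990$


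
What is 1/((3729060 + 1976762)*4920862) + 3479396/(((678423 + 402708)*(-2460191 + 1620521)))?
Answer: -48846479148081840287/12744311164378589838559140 ≈ -3.8328e-6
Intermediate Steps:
1/((3729060 + 1976762)*4920862) + 3479396/(((678423 + 402708)*(-2460191 + 1620521))) = (1/4920862)/5705822 + 3479396/((1081131*(-839670))) = (1/5705822)*(1/4920862) + 3479396/(-907793266770) = 1/28077562658564 + 3479396*(-1/907793266770) = 1/28077562658564 - 1739698/453896633385 = -48846479148081840287/12744311164378589838559140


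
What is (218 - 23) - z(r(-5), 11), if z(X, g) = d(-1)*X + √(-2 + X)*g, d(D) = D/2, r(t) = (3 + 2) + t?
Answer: 195 - 11*I*√2 ≈ 195.0 - 15.556*I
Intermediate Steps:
r(t) = 5 + t
d(D) = D/2 (d(D) = D*(½) = D/2)
z(X, g) = -X/2 + g*√(-2 + X) (z(X, g) = ((½)*(-1))*X + √(-2 + X)*g = -X/2 + g*√(-2 + X))
(218 - 23) - z(r(-5), 11) = (218 - 23) - (-(5 - 5)/2 + 11*√(-2 + (5 - 5))) = 195 - (-½*0 + 11*√(-2 + 0)) = 195 - (0 + 11*√(-2)) = 195 - (0 + 11*(I*√2)) = 195 - (0 + 11*I*√2) = 195 - 11*I*√2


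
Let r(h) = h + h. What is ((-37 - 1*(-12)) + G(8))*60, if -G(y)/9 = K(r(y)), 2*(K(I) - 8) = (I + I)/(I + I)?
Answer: -6090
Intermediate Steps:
r(h) = 2*h
K(I) = 17/2 (K(I) = 8 + ((I + I)/(I + I))/2 = 8 + ((2*I)/((2*I)))/2 = 8 + ((2*I)*(1/(2*I)))/2 = 8 + (1/2)*1 = 8 + 1/2 = 17/2)
G(y) = -153/2 (G(y) = -9*17/2 = -153/2)
((-37 - 1*(-12)) + G(8))*60 = ((-37 - 1*(-12)) - 153/2)*60 = ((-37 + 12) - 153/2)*60 = (-25 - 153/2)*60 = -203/2*60 = -6090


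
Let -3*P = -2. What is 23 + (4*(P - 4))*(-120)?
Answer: 1623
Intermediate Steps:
P = ⅔ (P = -⅓*(-2) = ⅔ ≈ 0.66667)
23 + (4*(P - 4))*(-120) = 23 + (4*(⅔ - 4))*(-120) = 23 + (4*(-10/3))*(-120) = 23 - 40/3*(-120) = 23 + 1600 = 1623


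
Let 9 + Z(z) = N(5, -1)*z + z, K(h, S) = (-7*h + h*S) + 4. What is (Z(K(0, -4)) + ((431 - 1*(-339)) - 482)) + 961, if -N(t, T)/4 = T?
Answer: 1260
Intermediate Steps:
N(t, T) = -4*T
K(h, S) = 4 - 7*h + S*h (K(h, S) = (-7*h + S*h) + 4 = 4 - 7*h + S*h)
Z(z) = -9 + 5*z (Z(z) = -9 + ((-4*(-1))*z + z) = -9 + (4*z + z) = -9 + 5*z)
(Z(K(0, -4)) + ((431 - 1*(-339)) - 482)) + 961 = ((-9 + 5*(4 - 7*0 - 4*0)) + ((431 - 1*(-339)) - 482)) + 961 = ((-9 + 5*(4 + 0 + 0)) + ((431 + 339) - 482)) + 961 = ((-9 + 5*4) + (770 - 482)) + 961 = ((-9 + 20) + 288) + 961 = (11 + 288) + 961 = 299 + 961 = 1260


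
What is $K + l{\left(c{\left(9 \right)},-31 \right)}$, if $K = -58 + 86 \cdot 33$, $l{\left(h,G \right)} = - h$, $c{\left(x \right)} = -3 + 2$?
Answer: $2781$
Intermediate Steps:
$c{\left(x \right)} = -1$
$K = 2780$ ($K = -58 + 2838 = 2780$)
$K + l{\left(c{\left(9 \right)},-31 \right)} = 2780 - -1 = 2780 + 1 = 2781$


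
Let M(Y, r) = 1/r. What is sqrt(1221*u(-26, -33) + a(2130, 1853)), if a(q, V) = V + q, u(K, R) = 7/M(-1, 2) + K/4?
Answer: sqrt(52562)/2 ≈ 114.63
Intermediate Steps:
u(K, R) = 14 + K/4 (u(K, R) = 7/(1/2) + K/4 = 7/(1/2) + K*(1/4) = 7*2 + K/4 = 14 + K/4)
sqrt(1221*u(-26, -33) + a(2130, 1853)) = sqrt(1221*(14 + (1/4)*(-26)) + (1853 + 2130)) = sqrt(1221*(14 - 13/2) + 3983) = sqrt(1221*(15/2) + 3983) = sqrt(18315/2 + 3983) = sqrt(26281/2) = sqrt(52562)/2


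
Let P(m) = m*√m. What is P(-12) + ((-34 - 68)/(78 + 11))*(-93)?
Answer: 9486/89 - 24*I*√3 ≈ 106.58 - 41.569*I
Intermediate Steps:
P(m) = m^(3/2)
P(-12) + ((-34 - 68)/(78 + 11))*(-93) = (-12)^(3/2) + ((-34 - 68)/(78 + 11))*(-93) = -24*I*√3 - 102/89*(-93) = -24*I*√3 + 9486/89 = 9486/89 - 24*I*√3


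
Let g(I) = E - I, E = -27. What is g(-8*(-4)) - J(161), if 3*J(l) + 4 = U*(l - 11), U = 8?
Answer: -1373/3 ≈ -457.67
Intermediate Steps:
g(I) = -27 - I
J(l) = -92/3 + 8*l/3 (J(l) = -4/3 + (8*(l - 11))/3 = -4/3 + (8*(-11 + l))/3 = -4/3 + (-88 + 8*l)/3 = -4/3 + (-88/3 + 8*l/3) = -92/3 + 8*l/3)
g(-8*(-4)) - J(161) = (-27 - (-8)*(-4)) - (-92/3 + (8/3)*161) = (-27 - 1*32) - (-92/3 + 1288/3) = (-27 - 32) - 1*1196/3 = -59 - 1196/3 = -1373/3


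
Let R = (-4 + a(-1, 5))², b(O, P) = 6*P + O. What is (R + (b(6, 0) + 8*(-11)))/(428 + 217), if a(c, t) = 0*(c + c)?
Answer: -22/215 ≈ -0.10233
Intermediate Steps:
b(O, P) = O + 6*P
a(c, t) = 0 (a(c, t) = 0*(2*c) = 0)
R = 16 (R = (-4 + 0)² = (-4)² = 16)
(R + (b(6, 0) + 8*(-11)))/(428 + 217) = (16 + ((6 + 6*0) + 8*(-11)))/(428 + 217) = (16 + ((6 + 0) - 88))/645 = (16 + (6 - 88))*(1/645) = (16 - 82)*(1/645) = -66*1/645 = -22/215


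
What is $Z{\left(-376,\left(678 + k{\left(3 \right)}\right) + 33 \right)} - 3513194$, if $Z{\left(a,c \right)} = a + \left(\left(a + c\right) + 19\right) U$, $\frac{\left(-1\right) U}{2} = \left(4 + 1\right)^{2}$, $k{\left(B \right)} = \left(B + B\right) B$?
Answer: $-3532170$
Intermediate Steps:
$k{\left(B \right)} = 2 B^{2}$ ($k{\left(B \right)} = 2 B B = 2 B^{2}$)
$U = -50$ ($U = - 2 \left(4 + 1\right)^{2} = - 2 \cdot 5^{2} = \left(-2\right) 25 = -50$)
$Z{\left(a,c \right)} = -950 - 50 c - 49 a$ ($Z{\left(a,c \right)} = a + \left(\left(a + c\right) + 19\right) \left(-50\right) = a + \left(19 + a + c\right) \left(-50\right) = a - \left(950 + 50 a + 50 c\right) = -950 - 50 c - 49 a$)
$Z{\left(-376,\left(678 + k{\left(3 \right)}\right) + 33 \right)} - 3513194 = \left(-950 - 50 \left(\left(678 + 2 \cdot 3^{2}\right) + 33\right) - -18424\right) - 3513194 = \left(-950 - 50 \left(\left(678 + 2 \cdot 9\right) + 33\right) + 18424\right) - 3513194 = \left(-950 - 50 \left(\left(678 + 18\right) + 33\right) + 18424\right) - 3513194 = \left(-950 - 50 \left(696 + 33\right) + 18424\right) - 3513194 = \left(-950 - 36450 + 18424\right) - 3513194 = -18976 - 3513194 = -3532170$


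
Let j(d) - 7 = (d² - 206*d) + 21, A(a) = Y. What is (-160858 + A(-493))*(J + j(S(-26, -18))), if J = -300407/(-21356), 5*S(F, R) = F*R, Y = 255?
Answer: 898495141083563/533900 ≈ 1.6829e+9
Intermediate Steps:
A(a) = 255
S(F, R) = F*R/5 (S(F, R) = (F*R)/5 = F*R/5)
j(d) = 28 + d² - 206*d (j(d) = 7 + ((d² - 206*d) + 21) = 7 + (21 + d² - 206*d) = 28 + d² - 206*d)
J = 300407/21356 (J = -300407*(-1/21356) = 300407/21356 ≈ 14.067)
(-160858 + A(-493))*(J + j(S(-26, -18))) = (-160858 + 255)*(300407/21356 + (28 + ((⅕)*(-26)*(-18))² - 206*(-26)*(-18)/5)) = -160603*(300407/21356 + (28 + (468/5)² - 206*468/5)) = -160603*(300407/21356 + (28 + 219024/25 - 96408/5)) = -160603*(300407/21356 - 262316/25) = -160603*(-5594510321/533900) = 898495141083563/533900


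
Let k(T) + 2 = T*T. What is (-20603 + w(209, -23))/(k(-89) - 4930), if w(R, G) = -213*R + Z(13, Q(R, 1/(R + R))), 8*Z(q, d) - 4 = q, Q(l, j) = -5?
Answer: -520943/23912 ≈ -21.786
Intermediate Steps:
k(T) = -2 + T² (k(T) = -2 + T*T = -2 + T²)
Z(q, d) = ½ + q/8
w(R, G) = 17/8 - 213*R (w(R, G) = -213*R + (½ + (⅛)*13) = -213*R + (½ + 13/8) = -213*R + 17/8 = 17/8 - 213*R)
(-20603 + w(209, -23))/(k(-89) - 4930) = (-20603 + (17/8 - 213*209))/((-2 + (-89)²) - 4930) = (-20603 + (17/8 - 44517))/((-2 + 7921) - 4930) = (-20603 - 356119/8)/(7919 - 4930) = -520943/8/2989 = -520943/8*1/2989 = -520943/23912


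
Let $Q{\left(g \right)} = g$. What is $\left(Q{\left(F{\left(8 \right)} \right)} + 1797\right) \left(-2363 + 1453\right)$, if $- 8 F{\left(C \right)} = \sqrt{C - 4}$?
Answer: $- \frac{3270085}{2} \approx -1.635 \cdot 10^{6}$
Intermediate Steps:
$F{\left(C \right)} = - \frac{\sqrt{-4 + C}}{8}$ ($F{\left(C \right)} = - \frac{\sqrt{C - 4}}{8} = - \frac{\sqrt{-4 + C}}{8}$)
$\left(Q{\left(F{\left(8 \right)} \right)} + 1797\right) \left(-2363 + 1453\right) = \left(- \frac{\sqrt{-4 + 8}}{8} + 1797\right) \left(-2363 + 1453\right) = \left(- \frac{\sqrt{4}}{8} + 1797\right) \left(-910\right) = \left(\left(- \frac{1}{8}\right) 2 + 1797\right) \left(-910\right) = \left(- \frac{1}{4} + 1797\right) \left(-910\right) = \frac{7187}{4} \left(-910\right) = - \frac{3270085}{2}$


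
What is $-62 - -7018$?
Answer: $6956$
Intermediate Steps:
$-62 - -7018 = -62 + 7018 = 6956$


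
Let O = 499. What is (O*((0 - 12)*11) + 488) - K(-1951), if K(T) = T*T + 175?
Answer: -3871956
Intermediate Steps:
K(T) = 175 + T**2 (K(T) = T**2 + 175 = 175 + T**2)
(O*((0 - 12)*11) + 488) - K(-1951) = (499*((0 - 12)*11) + 488) - (175 + (-1951)**2) = (499*(-12*11) + 488) - (175 + 3806401) = (499*(-132) + 488) - 1*3806576 = (-65868 + 488) - 3806576 = -65380 - 3806576 = -3871956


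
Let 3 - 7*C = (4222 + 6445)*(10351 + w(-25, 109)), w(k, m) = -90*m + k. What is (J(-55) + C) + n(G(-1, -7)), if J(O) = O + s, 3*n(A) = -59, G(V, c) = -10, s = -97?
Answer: -16516112/21 ≈ -7.8648e+5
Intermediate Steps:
n(A) = -59/3 (n(A) = (1/3)*(-59) = -59/3)
w(k, m) = k - 90*m
J(O) = -97 + O (J(O) = O - 97 = -97 + O)
C = -5504169/7 (C = 3/7 - (4222 + 6445)*(10351 + (-25 - 90*109))/7 = 3/7 - 10667*(10351 + (-25 - 9810))/7 = 3/7 - 10667*(10351 - 9835)/7 = 3/7 - 10667*516/7 = 3/7 - 1/7*5504172 = 3/7 - 5504172/7 = -5504169/7 ≈ -7.8631e+5)
(J(-55) + C) + n(G(-1, -7)) = ((-97 - 55) - 5504169/7) - 59/3 = (-152 - 5504169/7) - 59/3 = -5505233/7 - 59/3 = -16516112/21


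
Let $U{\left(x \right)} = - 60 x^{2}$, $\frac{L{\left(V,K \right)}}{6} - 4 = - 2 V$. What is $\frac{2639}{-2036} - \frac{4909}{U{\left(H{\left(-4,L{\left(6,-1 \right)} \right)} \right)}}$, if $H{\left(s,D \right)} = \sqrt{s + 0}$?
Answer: $- \frac{2657021}{122160} \approx -21.75$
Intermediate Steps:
$L{\left(V,K \right)} = 24 - 12 V$ ($L{\left(V,K \right)} = 24 + 6 \left(- 2 V\right) = 24 - 12 V$)
$H{\left(s,D \right)} = \sqrt{s}$
$\frac{2639}{-2036} - \frac{4909}{U{\left(H{\left(-4,L{\left(6,-1 \right)} \right)} \right)}} = \frac{2639}{-2036} - \frac{4909}{\left(-60\right) \left(\sqrt{-4}\right)^{2}} = 2639 \left(- \frac{1}{2036}\right) - \frac{4909}{\left(-60\right) \left(2 i\right)^{2}} = - \frac{2639}{2036} - \frac{4909}{\left(-60\right) \left(-4\right)} = - \frac{2639}{2036} - \frac{4909}{240} = - \frac{2657021}{122160}$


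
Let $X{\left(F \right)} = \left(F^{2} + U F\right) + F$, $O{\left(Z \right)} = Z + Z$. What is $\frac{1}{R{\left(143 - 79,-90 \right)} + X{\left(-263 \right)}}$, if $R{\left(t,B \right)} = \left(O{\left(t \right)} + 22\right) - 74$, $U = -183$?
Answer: $\frac{1}{117111} \approx 8.5389 \cdot 10^{-6}$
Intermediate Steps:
$O{\left(Z \right)} = 2 Z$
$X{\left(F \right)} = F^{2} - 182 F$ ($X{\left(F \right)} = \left(F^{2} - 183 F\right) + F = F^{2} - 182 F$)
$R{\left(t,B \right)} = -52 + 2 t$ ($R{\left(t,B \right)} = \left(2 t + 22\right) - 74 = \left(22 + 2 t\right) - 74 = -52 + 2 t$)
$\frac{1}{R{\left(143 - 79,-90 \right)} + X{\left(-263 \right)}} = \frac{1}{\left(-52 + 2 \left(143 - 79\right)\right) - 263 \left(-182 - 263\right)} = \frac{1}{\left(-52 + 2 \left(143 - 79\right)\right) - -117035} = \frac{1}{\left(-52 + 2 \cdot 64\right) + 117035} = \frac{1}{\left(-52 + 128\right) + 117035} = \frac{1}{76 + 117035} = \frac{1}{117111}$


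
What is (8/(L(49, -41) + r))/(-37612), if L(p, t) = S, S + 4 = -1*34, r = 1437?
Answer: -2/13154797 ≈ -1.5204e-7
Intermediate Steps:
S = -38 (S = -4 - 1*34 = -4 - 34 = -38)
L(p, t) = -38
(8/(L(49, -41) + r))/(-37612) = (8/(-38 + 1437))/(-37612) = (8/1399)*(-1/37612) = -2/13154797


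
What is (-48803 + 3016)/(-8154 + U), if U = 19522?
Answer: -6541/1624 ≈ -4.0277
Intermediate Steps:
(-48803 + 3016)/(-8154 + U) = (-48803 + 3016)/(-8154 + 19522) = -45787/11368 = -45787*1/11368 = -6541/1624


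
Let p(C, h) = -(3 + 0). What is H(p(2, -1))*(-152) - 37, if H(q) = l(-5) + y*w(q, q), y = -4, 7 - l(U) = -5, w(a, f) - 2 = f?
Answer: -2469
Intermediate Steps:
w(a, f) = 2 + f
l(U) = 12 (l(U) = 7 - 1*(-5) = 7 + 5 = 12)
p(C, h) = -3 (p(C, h) = -1*3 = -3)
H(q) = 4 - 4*q (H(q) = 12 - 4*(2 + q) = 12 + (-8 - 4*q) = 4 - 4*q)
H(p(2, -1))*(-152) - 37 = (4 - 4*(-3))*(-152) - 37 = (4 + 12)*(-152) - 37 = 16*(-152) - 37 = -2432 - 37 = -2469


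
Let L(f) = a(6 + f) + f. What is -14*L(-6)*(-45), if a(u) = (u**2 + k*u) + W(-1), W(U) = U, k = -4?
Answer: -4410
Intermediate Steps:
a(u) = -1 + u**2 - 4*u (a(u) = (u**2 - 4*u) - 1 = -1 + u**2 - 4*u)
L(f) = -25 + (6 + f)**2 - 3*f (L(f) = (-1 + (6 + f)**2 - 4*(6 + f)) + f = (-1 + (6 + f)**2 + (-24 - 4*f)) + f = (-25 + (6 + f)**2 - 4*f) + f = -25 + (6 + f)**2 - 3*f)
-14*L(-6)*(-45) = -14*(11 + (-6)**2 + 9*(-6))*(-45) = -14*(11 + 36 - 54)*(-45) = -14*(-7)*(-45) = 98*(-45) = -4410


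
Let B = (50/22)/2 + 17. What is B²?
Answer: 159201/484 ≈ 328.93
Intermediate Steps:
B = 399/22 (B = (50*(1/22))*(½) + 17 = (25/11)*(½) + 17 = 25/22 + 17 = 399/22 ≈ 18.136)
B² = (399/22)² = 159201/484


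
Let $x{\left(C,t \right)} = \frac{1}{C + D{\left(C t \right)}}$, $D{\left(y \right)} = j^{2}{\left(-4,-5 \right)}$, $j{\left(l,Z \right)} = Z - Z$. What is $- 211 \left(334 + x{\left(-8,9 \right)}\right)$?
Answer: $- \frac{563581}{8} \approx -70448.0$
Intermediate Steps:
$j{\left(l,Z \right)} = 0$
$D{\left(y \right)} = 0$ ($D{\left(y \right)} = 0^{2} = 0$)
$x{\left(C,t \right)} = \frac{1}{C}$ ($x{\left(C,t \right)} = \frac{1}{C + 0} = \frac{1}{C}$)
$- 211 \left(334 + x{\left(-8,9 \right)}\right) = - 211 \left(334 + \frac{1}{-8}\right) = - 211 \left(334 - \frac{1}{8}\right) = \left(-211\right) \frac{2671}{8} = - \frac{563581}{8}$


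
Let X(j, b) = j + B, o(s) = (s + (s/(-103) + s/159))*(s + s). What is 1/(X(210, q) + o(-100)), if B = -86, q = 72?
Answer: 16377/328450748 ≈ 4.9861e-5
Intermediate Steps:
o(s) = 32642*s**2/16377 (o(s) = (s + (s*(-1/103) + s*(1/159)))*(2*s) = (s + (-s/103 + s/159))*(2*s) = (s - 56*s/16377)*(2*s) = (16321*s/16377)*(2*s) = 32642*s**2/16377)
X(j, b) = -86 + j (X(j, b) = j - 86 = -86 + j)
1/(X(210, q) + o(-100)) = 1/((-86 + 210) + (32642/16377)*(-100)**2) = 1/(124 + (32642/16377)*10000) = 1/(124 + 326420000/16377) = 1/(328450748/16377) = 16377/328450748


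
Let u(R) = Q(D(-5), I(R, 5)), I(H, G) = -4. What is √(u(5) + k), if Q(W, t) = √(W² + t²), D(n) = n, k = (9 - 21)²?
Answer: √(144 + √41) ≈ 12.264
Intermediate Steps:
k = 144 (k = (-12)² = 144)
u(R) = √41 (u(R) = √((-5)² + (-4)²) = √(25 + 16) = √41)
√(u(5) + k) = √(√41 + 144) = √(144 + √41)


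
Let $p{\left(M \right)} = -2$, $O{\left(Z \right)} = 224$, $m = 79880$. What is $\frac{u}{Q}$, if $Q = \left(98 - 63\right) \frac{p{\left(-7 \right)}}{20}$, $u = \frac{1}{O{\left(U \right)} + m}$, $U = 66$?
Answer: $- \frac{1}{280364} \approx -3.5668 \cdot 10^{-6}$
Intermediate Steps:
$u = \frac{1}{80104}$ ($u = \frac{1}{224 + 79880} = \frac{1}{80104} \approx 1.2484 \cdot 10^{-5}$)
$Q = - \frac{7}{2}$ ($Q = \left(98 - 63\right) \left(- \frac{2}{20}\right) = 35 \left(\left(-2\right) \frac{1}{20}\right) = 35 \left(- \frac{1}{10}\right) = - \frac{7}{2} \approx -3.5$)
$\frac{u}{Q} = \frac{1}{80104 \left(- \frac{7}{2}\right)} = \frac{1}{80104} \left(- \frac{2}{7}\right) = - \frac{1}{280364}$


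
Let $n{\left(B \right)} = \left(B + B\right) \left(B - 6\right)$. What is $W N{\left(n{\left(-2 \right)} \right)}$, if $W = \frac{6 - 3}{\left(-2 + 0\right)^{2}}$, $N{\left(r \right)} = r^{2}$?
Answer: $768$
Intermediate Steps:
$n{\left(B \right)} = 2 B \left(-6 + B\right)$
$W = \frac{3}{4}$ ($W = \frac{6 - 3}{\left(-2\right)^{2}} = \frac{3}{4} \approx 0.75$)
$W N{\left(n{\left(-2 \right)} \right)} = \frac{3 \left(2 \left(-2\right) \left(-6 - 2\right)\right)^{2}}{4} = \frac{3 \left(2 \left(-2\right) \left(-8\right)\right)^{2}}{4} = \frac{3 \cdot 32^{2}}{4} = \frac{3}{4} \cdot 1024 = 768$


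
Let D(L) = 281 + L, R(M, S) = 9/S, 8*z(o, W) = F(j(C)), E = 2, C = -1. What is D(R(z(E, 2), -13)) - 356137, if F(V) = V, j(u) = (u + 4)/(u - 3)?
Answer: -4626137/13 ≈ -3.5586e+5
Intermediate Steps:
j(u) = (4 + u)/(-3 + u)
z(o, W) = -3/32 (z(o, W) = ((4 - 1)/(-3 - 1))/8 = (3/(-4))/8 = (-¼*3)/8 = (⅛)*(-¾) = -3/32)
D(R(z(E, 2), -13)) - 356137 = (281 + 9/(-13)) - 356137 = (281 + 9*(-1/13)) - 356137 = (281 - 9/13) - 356137 = 3644/13 - 356137 = -4626137/13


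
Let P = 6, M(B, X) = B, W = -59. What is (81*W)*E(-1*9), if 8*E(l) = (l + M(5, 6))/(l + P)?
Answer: -1593/2 ≈ -796.50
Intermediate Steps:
E(l) = (5 + l)/(8*(6 + l)) (E(l) = ((l + 5)/(l + 6))/8 = ((5 + l)/(6 + l))/8 = (5 + l)/(8*(6 + l)))
(81*W)*E(-1*9) = (81*(-59))*((5 - 1*9)/(8*(6 - 1*9))) = -4779*(5 - 9)/(8*(6 - 9)) = -4779*(-4)/(8*(-3)) = -4779*(-1)*(-4)/(8*3) = -4779*⅙ = -1593/2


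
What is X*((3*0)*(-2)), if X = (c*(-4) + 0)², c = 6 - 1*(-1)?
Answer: 0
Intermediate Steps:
c = 7 (c = 6 + 1 = 7)
X = 784 (X = (7*(-4) + 0)² = (-28 + 0)² = (-28)² = 784)
X*((3*0)*(-2)) = 784*((3*0)*(-2)) = 784*(0*(-2)) = 784*0 = 0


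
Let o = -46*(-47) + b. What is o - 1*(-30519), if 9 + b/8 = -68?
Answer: 32065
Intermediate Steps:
b = -616 (b = -72 + 8*(-68) = -72 - 544 = -616)
o = 1546 (o = -46*(-47) - 616 = 2162 - 616 = 1546)
o - 1*(-30519) = 1546 - 1*(-30519) = 1546 + 30519 = 32065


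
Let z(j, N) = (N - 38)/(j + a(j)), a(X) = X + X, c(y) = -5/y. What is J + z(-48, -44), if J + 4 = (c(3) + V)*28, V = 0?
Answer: -3607/72 ≈ -50.097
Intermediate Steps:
a(X) = 2*X
J = -152/3 (J = -4 + (-5/3 + 0)*28 = -4 - 5/3*28 = -4 - 140/3 = -152/3 ≈ -50.667)
z(j, N) = (-38 + N)/(3*j) (z(j, N) = (N - 38)/(j + 2*j) = (-38 + N)/((3*j)) = (-38 + N)*(1/(3*j)) = (-38 + N)/(3*j))
J + z(-48, -44) = -152/3 + (1/3)*(-38 - 44)/(-48) = -152/3 + (1/3)*(-1/48)*(-82) = -152/3 + 41/72 = -3607/72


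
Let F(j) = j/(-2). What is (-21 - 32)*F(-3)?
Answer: -159/2 ≈ -79.500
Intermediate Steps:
F(j) = -j/2 (F(j) = j*(-½) = -j/2)
(-21 - 32)*F(-3) = (-21 - 32)*(-½*(-3)) = -53*3/2 = -159/2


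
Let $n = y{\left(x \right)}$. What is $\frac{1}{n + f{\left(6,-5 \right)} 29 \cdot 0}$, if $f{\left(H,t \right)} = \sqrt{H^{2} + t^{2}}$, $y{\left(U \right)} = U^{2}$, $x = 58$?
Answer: $\frac{1}{3364} \approx 0.00029727$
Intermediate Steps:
$n = 3364$ ($n = 58^{2} = 3364$)
$\frac{1}{n + f{\left(6,-5 \right)} 29 \cdot 0} = \frac{1}{3364 + \sqrt{6^{2} + \left(-5\right)^{2}} \cdot 29 \cdot 0} = \frac{1}{3364 + \sqrt{36 + 25} \cdot 29 \cdot 0} = \frac{1}{3364 + \sqrt{61} \cdot 29 \cdot 0} = \frac{1}{3364 + 29 \sqrt{61} \cdot 0} = \frac{1}{3364 + 0} = \frac{1}{3364}$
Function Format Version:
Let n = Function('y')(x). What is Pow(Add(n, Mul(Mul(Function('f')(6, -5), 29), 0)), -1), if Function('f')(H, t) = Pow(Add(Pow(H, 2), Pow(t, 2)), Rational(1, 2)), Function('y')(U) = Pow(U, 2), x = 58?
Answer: Rational(1, 3364) ≈ 0.00029727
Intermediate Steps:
n = 3364 (n = Pow(58, 2) = 3364)
Pow(Add(n, Mul(Mul(Function('f')(6, -5), 29), 0)), -1) = Pow(Add(3364, Mul(Mul(Pow(Add(Pow(6, 2), Pow(-5, 2)), Rational(1, 2)), 29), 0)), -1) = Pow(Add(3364, Mul(Mul(Pow(Add(36, 25), Rational(1, 2)), 29), 0)), -1) = Pow(Add(3364, Mul(Mul(Pow(61, Rational(1, 2)), 29), 0)), -1) = Pow(Add(3364, Mul(Mul(29, Pow(61, Rational(1, 2))), 0)), -1) = Pow(Add(3364, 0), -1) = Pow(3364, -1) = Rational(1, 3364)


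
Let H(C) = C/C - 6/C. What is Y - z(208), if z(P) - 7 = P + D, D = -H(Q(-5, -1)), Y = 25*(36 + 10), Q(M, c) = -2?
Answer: 939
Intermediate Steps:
H(C) = 1 - 6/C
Y = 1150 (Y = 25*46 = 1150)
D = -4 (D = -(-6 - 2)/(-2) = -(-1)*(-8)/2 = -1*4 = -4)
z(P) = 3 + P (z(P) = 7 + (P - 4) = 7 + (-4 + P) = 3 + P)
Y - z(208) = 1150 - (3 + 208) = 1150 - 1*211 = 1150 - 211 = 939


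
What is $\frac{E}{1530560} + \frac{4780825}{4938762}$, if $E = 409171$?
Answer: $\frac{4669068849151}{3779535783360} \approx 1.2354$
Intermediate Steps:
$\frac{E}{1530560} + \frac{4780825}{4938762} = \frac{409171}{1530560} + \frac{4780825}{4938762} = \frac{4669068849151}{3779535783360}$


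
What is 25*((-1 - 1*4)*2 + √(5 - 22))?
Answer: -250 + 25*I*√17 ≈ -250.0 + 103.08*I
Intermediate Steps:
25*((-1 - 1*4)*2 + √(5 - 22)) = 25*((-1 - 4)*2 + √(-17)) = 25*(-5*2 + I*√17) = 25*(-10 + I*√17) = -250 + 25*I*√17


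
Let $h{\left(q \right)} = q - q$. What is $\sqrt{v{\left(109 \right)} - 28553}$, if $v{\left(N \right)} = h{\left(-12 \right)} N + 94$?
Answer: $i \sqrt{28459} \approx 168.7 i$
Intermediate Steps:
$h{\left(q \right)} = 0$
$v{\left(N \right)} = 94$ ($v{\left(N \right)} = 0 N + 94 = 0 + 94 = 94$)
$\sqrt{v{\left(109 \right)} - 28553} = \sqrt{94 - 28553} = \sqrt{-28459} = i \sqrt{28459}$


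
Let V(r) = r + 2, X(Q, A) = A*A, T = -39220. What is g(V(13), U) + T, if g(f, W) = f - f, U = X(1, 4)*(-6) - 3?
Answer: -39220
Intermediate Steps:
X(Q, A) = A²
V(r) = 2 + r
U = -99 (U = 4²*(-6) - 3 = 16*(-6) - 3 = -96 - 3 = -99)
g(f, W) = 0
g(V(13), U) + T = 0 - 39220 = -39220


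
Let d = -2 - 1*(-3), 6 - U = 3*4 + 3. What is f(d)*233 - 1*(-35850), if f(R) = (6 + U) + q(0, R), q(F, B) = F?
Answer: 35151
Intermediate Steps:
U = -9 (U = 6 - (3*4 + 3) = 6 - (12 + 3) = 6 - 1*15 = 6 - 15 = -9)
d = 1 (d = -2 + 3 = 1)
f(R) = -3 (f(R) = (6 - 9) + 0 = -3 + 0 = -3)
f(d)*233 - 1*(-35850) = -3*233 - 1*(-35850) = -699 + 35850 = 35151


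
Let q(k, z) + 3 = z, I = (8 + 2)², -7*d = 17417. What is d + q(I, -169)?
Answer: -18621/7 ≈ -2660.1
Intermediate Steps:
d = -17417/7 (d = -⅐*17417 = -17417/7 ≈ -2488.1)
I = 100 (I = 10² = 100)
q(k, z) = -3 + z
d + q(I, -169) = -17417/7 + (-3 - 169) = -17417/7 - 172 = -18621/7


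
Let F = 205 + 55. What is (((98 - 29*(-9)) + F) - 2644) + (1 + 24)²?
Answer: -1400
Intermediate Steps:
F = 260
(((98 - 29*(-9)) + F) - 2644) + (1 + 24)² = (((98 - 29*(-9)) + 260) - 2644) + (1 + 24)² = (((98 + 261) + 260) - 2644) + 25² = ((359 + 260) - 2644) + 625 = (619 - 2644) + 625 = -2025 + 625 = -1400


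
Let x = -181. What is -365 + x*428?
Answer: -77833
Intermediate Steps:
-365 + x*428 = -365 - 181*428 = -365 - 77468 = -77833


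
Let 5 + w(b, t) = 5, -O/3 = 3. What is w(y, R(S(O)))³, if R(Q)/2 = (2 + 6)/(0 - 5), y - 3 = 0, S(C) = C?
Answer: 0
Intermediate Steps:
O = -9 (O = -3*3 = -9)
y = 3 (y = 3 + 0 = 3)
R(Q) = -16/5 (R(Q) = 2*((2 + 6)/(0 - 5)) = 2*(8/(-5)) = 2*(8*(-⅕)) = 2*(-8/5) = -16/5)
w(b, t) = 0 (w(b, t) = -5 + 5 = 0)
w(y, R(S(O)))³ = 0³ = 0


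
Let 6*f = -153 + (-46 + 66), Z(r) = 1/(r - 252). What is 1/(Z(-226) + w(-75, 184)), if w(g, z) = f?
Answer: -717/15895 ≈ -0.045108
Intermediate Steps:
Z(r) = 1/(-252 + r)
f = -133/6 (f = (-153 + (-46 + 66))/6 = (-153 + 20)/6 = (⅙)*(-133) = -133/6 ≈ -22.167)
w(g, z) = -133/6
1/(Z(-226) + w(-75, 184)) = 1/(1/(-252 - 226) - 133/6) = 1/(1/(-478) - 133/6) = 1/(-1/478 - 133/6) = 1/(-15895/717) = -717/15895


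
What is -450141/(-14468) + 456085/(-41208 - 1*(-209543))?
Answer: 16474624603/487094156 ≈ 33.822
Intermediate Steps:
-450141/(-14468) + 456085/(-41208 - 1*(-209543)) = -450141*(-1/14468) + 456085/(-41208 + 209543) = 450141/14468 + 456085/168335 = 450141/14468 + 456085*(1/168335) = 450141/14468 + 91217/33667 = 16474624603/487094156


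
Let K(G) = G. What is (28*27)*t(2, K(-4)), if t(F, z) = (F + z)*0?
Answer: 0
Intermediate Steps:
t(F, z) = 0
(28*27)*t(2, K(-4)) = (28*27)*0 = 756*0 = 0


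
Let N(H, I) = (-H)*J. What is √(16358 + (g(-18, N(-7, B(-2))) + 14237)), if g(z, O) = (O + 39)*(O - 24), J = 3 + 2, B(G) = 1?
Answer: 7*√641 ≈ 177.23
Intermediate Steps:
J = 5
N(H, I) = -5*H (N(H, I) = -H*5 = -5*H)
g(z, O) = (-24 + O)*(39 + O) (g(z, O) = (39 + O)*(-24 + O) = (-24 + O)*(39 + O))
√(16358 + (g(-18, N(-7, B(-2))) + 14237)) = √(16358 + ((-936 + (-5*(-7))² + 15*(-5*(-7))) + 14237)) = √(16358 + ((-936 + 35² + 15*35) + 14237)) = √(16358 + ((-936 + 1225 + 525) + 14237)) = √(16358 + (814 + 14237)) = √(16358 + 15051) = √31409 = 7*√641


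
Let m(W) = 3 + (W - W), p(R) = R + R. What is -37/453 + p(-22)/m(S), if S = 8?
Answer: -2227/151 ≈ -14.748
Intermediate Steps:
p(R) = 2*R
m(W) = 3 (m(W) = 3 + 0 = 3)
-37/453 + p(-22)/m(S) = -37/453 + (2*(-22))/3 = -37*1/453 - 44*1/3 = -37/453 - 44/3 = -2227/151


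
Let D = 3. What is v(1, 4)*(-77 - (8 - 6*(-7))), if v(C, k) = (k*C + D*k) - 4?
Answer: -1524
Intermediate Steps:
v(C, k) = -4 + 3*k + C*k (v(C, k) = (k*C + 3*k) - 4 = (C*k + 3*k) - 4 = (3*k + C*k) - 4 = -4 + 3*k + C*k)
v(1, 4)*(-77 - (8 - 6*(-7))) = (-4 + 3*4 + 1*4)*(-77 - (8 - 6*(-7))) = (-4 + 12 + 4)*(-77 - (8 + 42)) = 12*(-77 - 1*50) = 12*(-77 - 50) = 12*(-127) = -1524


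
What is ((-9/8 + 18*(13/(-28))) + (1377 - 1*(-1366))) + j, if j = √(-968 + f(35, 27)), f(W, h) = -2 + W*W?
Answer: 153077/56 + √255 ≈ 2749.5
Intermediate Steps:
f(W, h) = -2 + W²
j = √255 (j = √(-968 + (-2 + 35²)) = √(-968 + (-2 + 1225)) = √(-968 + 1223) = √255 ≈ 15.969)
((-9/8 + 18*(13/(-28))) + (1377 - 1*(-1366))) + j = ((-9/8 + 18*(13/(-28))) + (1377 - 1*(-1366))) + √255 = ((-9*⅛ + 18*(13*(-1/28))) + (1377 + 1366)) + √255 = ((-9/8 + 18*(-13/28)) + 2743) + √255 = ((-9/8 - 117/14) + 2743) + √255 = (-531/56 + 2743) + √255 = 153077/56 + √255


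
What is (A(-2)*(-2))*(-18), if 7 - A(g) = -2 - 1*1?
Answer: 360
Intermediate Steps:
A(g) = 10 (A(g) = 7 - (-2 - 1*1) = 7 - (-2 - 1) = 7 - 1*(-3) = 7 + 3 = 10)
(A(-2)*(-2))*(-18) = (10*(-2))*(-18) = -20*(-18) = 360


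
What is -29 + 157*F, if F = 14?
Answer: 2169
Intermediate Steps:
-29 + 157*F = -29 + 157*14 = -29 + 2198 = 2169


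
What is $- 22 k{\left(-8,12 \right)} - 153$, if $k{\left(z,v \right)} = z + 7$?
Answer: $-131$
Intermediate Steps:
$k{\left(z,v \right)} = 7 + z$
$- 22 k{\left(-8,12 \right)} - 153 = - 22 \left(7 - 8\right) - 153 = \left(-22\right) \left(-1\right) - 153 = 22 - 153 = -131$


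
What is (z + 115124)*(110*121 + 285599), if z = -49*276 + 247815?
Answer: 104443288235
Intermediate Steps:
z = 234291 (z = -13524 + 247815 = 234291)
(z + 115124)*(110*121 + 285599) = (234291 + 115124)*(110*121 + 285599) = 349415*(13310 + 285599) = 349415*298909 = 104443288235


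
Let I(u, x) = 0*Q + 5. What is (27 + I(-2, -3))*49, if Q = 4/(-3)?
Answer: 1568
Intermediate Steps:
Q = -4/3 (Q = 4*(-⅓) = -4/3 ≈ -1.3333)
I(u, x) = 5 (I(u, x) = 0*(-4/3) + 5 = 0 + 5 = 5)
(27 + I(-2, -3))*49 = (27 + 5)*49 = 32*49 = 1568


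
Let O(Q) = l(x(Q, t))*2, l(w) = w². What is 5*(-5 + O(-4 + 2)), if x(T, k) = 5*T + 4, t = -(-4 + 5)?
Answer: 335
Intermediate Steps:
t = -1 (t = -1*1 = -1)
x(T, k) = 4 + 5*T
O(Q) = 2*(4 + 5*Q)² (O(Q) = (4 + 5*Q)²*2 = 2*(4 + 5*Q)²)
5*(-5 + O(-4 + 2)) = 5*(-5 + 2*(4 + 5*(-4 + 2))²) = 5*(-5 + 2*(4 + 5*(-2))²) = 5*(-5 + 2*(4 - 10)²) = 5*(-5 + 2*(-6)²) = 5*(-5 + 2*36) = 5*(-5 + 72) = 5*67 = 335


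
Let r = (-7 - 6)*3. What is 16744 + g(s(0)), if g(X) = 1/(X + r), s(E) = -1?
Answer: 669759/40 ≈ 16744.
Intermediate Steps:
r = -39 (r = -13*3 = -39)
g(X) = 1/(-39 + X) (g(X) = 1/(X - 39) = 1/(-39 + X))
16744 + g(s(0)) = 16744 + 1/(-39 - 1) = 16744 + 1/(-40) = 16744 - 1/40 = 669759/40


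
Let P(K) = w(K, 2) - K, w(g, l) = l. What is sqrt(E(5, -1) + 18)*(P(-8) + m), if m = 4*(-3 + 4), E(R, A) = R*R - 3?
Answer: 28*sqrt(10) ≈ 88.544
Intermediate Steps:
E(R, A) = -3 + R**2 (E(R, A) = R**2 - 3 = -3 + R**2)
P(K) = 2 - K
m = 4 (m = 4*1 = 4)
sqrt(E(5, -1) + 18)*(P(-8) + m) = sqrt((-3 + 5**2) + 18)*((2 - 1*(-8)) + 4) = sqrt((-3 + 25) + 18)*((2 + 8) + 4) = sqrt(22 + 18)*(10 + 4) = sqrt(40)*14 = (2*sqrt(10))*14 = 28*sqrt(10)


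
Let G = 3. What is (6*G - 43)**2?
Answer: 625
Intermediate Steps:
(6*G - 43)**2 = (6*3 - 43)**2 = (18 - 43)**2 = (-25)**2 = 625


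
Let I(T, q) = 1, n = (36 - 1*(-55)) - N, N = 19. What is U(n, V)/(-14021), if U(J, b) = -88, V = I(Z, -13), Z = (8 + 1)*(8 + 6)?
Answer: 88/14021 ≈ 0.0062763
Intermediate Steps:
n = 72 (n = (36 - 1*(-55)) - 1*19 = (36 + 55) - 19 = 91 - 19 = 72)
Z = 126 (Z = 9*14 = 126)
V = 1
U(n, V)/(-14021) = -88/(-14021) = -88*(-1/14021) = 88/14021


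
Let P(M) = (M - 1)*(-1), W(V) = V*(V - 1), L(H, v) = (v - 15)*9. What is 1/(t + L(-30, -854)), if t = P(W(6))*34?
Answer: -1/8807 ≈ -0.00011355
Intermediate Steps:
L(H, v) = -135 + 9*v (L(H, v) = (-15 + v)*9 = -135 + 9*v)
W(V) = V*(-1 + V)
P(M) = 1 - M (P(M) = (-1 + M)*(-1) = 1 - M)
t = -986 (t = (1 - 6*(-1 + 6))*34 = (1 - 6*5)*34 = (1 - 1*30)*34 = (1 - 30)*34 = -29*34 = -986)
1/(t + L(-30, -854)) = 1/(-986 + (-135 + 9*(-854))) = 1/(-986 + (-135 - 7686)) = 1/(-986 - 7821) = 1/(-8807) = -1/8807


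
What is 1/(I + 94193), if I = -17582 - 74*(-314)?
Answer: 1/99847 ≈ 1.0015e-5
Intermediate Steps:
I = 5654 (I = -17582 - 1*(-23236) = -17582 + 23236 = 5654)
1/(I + 94193) = 1/(5654 + 94193) = 1/99847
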